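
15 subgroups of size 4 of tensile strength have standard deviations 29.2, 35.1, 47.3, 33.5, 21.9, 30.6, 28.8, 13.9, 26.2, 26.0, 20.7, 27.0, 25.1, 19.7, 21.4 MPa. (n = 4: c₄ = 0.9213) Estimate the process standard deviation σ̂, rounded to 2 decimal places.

29.41

s̄ = (29.2 + 35.1 + 47.3 + 33.5 + 21.9 + 30.6 + 28.8 + 13.9 + 26.2 + 26.0 + 20.7 + 27.0 + 25.1 + 19.7 + 21.4) / 15 = 27.0933
σ̂ = s̄ / c₄ = 27.0933 / 0.9213 = 29.4077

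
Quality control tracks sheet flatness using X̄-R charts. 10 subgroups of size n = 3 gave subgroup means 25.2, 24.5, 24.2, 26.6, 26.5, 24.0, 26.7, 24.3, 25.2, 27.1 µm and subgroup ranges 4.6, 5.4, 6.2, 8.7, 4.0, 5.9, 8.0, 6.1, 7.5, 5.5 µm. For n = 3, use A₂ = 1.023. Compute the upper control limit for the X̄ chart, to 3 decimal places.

31.762

X̄̄ = (25.2 + 24.5 + 24.2 + 26.6 + 26.5 + 24.0 + 26.7 + 24.3 + 25.2 + 27.1) / 10 = 254.3000 / 10 = 25.4300
R̄ = (4.6 + 5.4 + 6.2 + 8.7 + 4.0 + 5.9 + 8.0 + 6.1 + 7.5 + 5.5) / 10 = 61.9000 / 10 = 6.1900
UCL = X̄̄ + A₂·R̄ = 25.4300 + 1.023 × 6.1900 = 31.7624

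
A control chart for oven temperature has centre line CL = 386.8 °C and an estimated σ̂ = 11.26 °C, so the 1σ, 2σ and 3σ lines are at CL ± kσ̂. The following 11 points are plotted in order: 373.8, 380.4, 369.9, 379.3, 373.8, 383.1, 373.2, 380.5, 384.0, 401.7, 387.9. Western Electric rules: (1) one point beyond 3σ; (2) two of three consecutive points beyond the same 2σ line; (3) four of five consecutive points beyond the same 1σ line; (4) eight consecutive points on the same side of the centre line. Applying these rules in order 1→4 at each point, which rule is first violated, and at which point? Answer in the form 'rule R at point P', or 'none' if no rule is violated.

rule 4 at point 8

Zone of each point (C = within 1σ̂, B = 1σ̂–2σ̂, A = 2σ̂–3σ̂, * = beyond 3σ̂; sign = side of CL): 1:-B, 2:-C, 3:-B, 4:-C, 5:-B, 6:-C, 7:-B, 8:-C, 9:-C, 10:+B, 11:+C
Rule 4 (eight consecutive points on the same side of the centre line) is satisfied at point 8.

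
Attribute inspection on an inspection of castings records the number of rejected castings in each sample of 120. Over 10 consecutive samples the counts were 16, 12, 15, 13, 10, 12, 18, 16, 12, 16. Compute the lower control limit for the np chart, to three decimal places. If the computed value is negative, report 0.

3.450

p̄ = Σdᵢ / (k·n) = 140 / (10 × 120) = 0.11667
LCL = np̄ − 3·√(np̄(1−p̄)) = 14.0000 − 3 × 3.5166 = 3.4501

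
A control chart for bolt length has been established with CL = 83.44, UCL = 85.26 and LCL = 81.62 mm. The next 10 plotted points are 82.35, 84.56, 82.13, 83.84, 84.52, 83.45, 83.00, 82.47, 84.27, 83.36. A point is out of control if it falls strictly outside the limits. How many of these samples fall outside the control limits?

0

All 10 points lie within [81.62, 85.26].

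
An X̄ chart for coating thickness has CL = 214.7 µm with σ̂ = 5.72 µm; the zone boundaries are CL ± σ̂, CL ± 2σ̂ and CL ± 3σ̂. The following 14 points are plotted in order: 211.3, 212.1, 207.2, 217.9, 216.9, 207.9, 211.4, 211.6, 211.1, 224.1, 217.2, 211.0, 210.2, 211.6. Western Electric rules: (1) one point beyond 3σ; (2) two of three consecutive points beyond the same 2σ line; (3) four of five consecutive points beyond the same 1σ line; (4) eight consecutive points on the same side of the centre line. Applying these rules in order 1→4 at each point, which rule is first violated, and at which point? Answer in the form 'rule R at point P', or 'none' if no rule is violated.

Zone of each point (C = within 1σ̂, B = 1σ̂–2σ̂, A = 2σ̂–3σ̂, * = beyond 3σ̂; sign = side of CL): 1:-C, 2:-C, 3:-B, 4:+C, 5:+C, 6:-B, 7:-C, 8:-C, 9:-C, 10:+B, 11:+C, 12:-C, 13:-C, 14:-C
No rule fires across all 14 points.

none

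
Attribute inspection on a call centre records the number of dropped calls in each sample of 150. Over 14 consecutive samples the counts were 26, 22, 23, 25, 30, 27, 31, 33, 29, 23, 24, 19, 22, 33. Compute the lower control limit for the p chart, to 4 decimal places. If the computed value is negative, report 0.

0.0817

p̄ = Σdᵢ / (k·n) = 367 / (14 × 150) = 0.17476
LCL = p̄ − 3·√(p̄(1−p̄)/n) = 0.17476 − 3 × 0.03101 = 0.08174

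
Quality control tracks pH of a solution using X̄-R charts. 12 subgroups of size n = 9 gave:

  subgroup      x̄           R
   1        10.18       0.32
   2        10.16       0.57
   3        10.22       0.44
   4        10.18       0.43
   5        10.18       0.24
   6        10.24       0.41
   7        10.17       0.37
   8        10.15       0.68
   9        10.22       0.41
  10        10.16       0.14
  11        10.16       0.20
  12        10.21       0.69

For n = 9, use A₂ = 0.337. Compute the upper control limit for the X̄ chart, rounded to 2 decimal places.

X̄̄ = (10.18 + 10.16 + 10.22 + 10.18 + 10.18 + 10.24 + 10.17 + 10.15 + 10.22 + 10.16 + 10.16 + 10.21) / 12 = 122.2300 / 12 = 10.1858
R̄ = (0.32 + 0.57 + 0.44 + 0.43 + 0.24 + 0.41 + 0.37 + 0.68 + 0.41 + 0.14 + 0.20 + 0.69) / 12 = 4.9000 / 12 = 0.4083
UCL = X̄̄ + A₂·R̄ = 10.1858 + 0.337 × 0.4083 = 10.3234

10.32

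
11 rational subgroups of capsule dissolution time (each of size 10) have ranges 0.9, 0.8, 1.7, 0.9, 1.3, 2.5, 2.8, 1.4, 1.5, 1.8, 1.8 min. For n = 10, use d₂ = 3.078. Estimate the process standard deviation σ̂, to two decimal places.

0.51

R̄ = (0.9 + 0.8 + 1.7 + 0.9 + 1.3 + 2.5 + 2.8 + 1.4 + 1.5 + 1.8 + 1.8) / 11 = 1.5818
σ̂ = R̄ / d₂ = 1.5818 / 3.078 = 0.5139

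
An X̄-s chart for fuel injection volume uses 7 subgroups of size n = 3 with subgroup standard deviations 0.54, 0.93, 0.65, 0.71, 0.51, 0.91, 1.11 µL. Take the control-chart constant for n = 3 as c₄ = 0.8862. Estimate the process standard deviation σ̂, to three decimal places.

s̄ = (0.54 + 0.93 + 0.65 + 0.71 + 0.51 + 0.91 + 1.11) / 7 = 0.7657
σ̂ = s̄ / c₄ = 0.7657 / 0.8862 = 0.8640

0.864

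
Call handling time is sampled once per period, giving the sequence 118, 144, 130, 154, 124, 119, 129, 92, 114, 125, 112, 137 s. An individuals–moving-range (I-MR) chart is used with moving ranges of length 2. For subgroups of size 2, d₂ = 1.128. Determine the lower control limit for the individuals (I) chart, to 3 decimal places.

X̄ = (118 + 144 + 130 + 154 + 124 + 119 + 129 + 92 + 114 + 125 + 112 + 137) / 12 = 124.8333
Moving ranges: 26, 14, 24, 30, 5, 10, 37, 22, 11, 13, 25; M̄R̄ = 217.0000 / 11 = 19.7273
LCL = X̄ − 3·M̄R̄/d₂ = 124.8333 − 3 × 19.7273 / 1.128 = 72.3672

72.367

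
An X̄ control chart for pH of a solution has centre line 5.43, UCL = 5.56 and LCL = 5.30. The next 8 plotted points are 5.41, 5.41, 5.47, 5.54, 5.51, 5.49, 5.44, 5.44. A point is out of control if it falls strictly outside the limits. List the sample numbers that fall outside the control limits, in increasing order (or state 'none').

All 8 points lie within [5.30, 5.56].

none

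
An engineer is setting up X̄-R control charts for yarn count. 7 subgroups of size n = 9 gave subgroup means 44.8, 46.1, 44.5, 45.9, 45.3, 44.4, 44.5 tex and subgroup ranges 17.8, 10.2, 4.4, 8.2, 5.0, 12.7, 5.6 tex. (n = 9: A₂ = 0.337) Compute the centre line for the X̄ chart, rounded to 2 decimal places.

45.07

X̄̄ = (44.8 + 46.1 + 44.5 + 45.9 + 45.3 + 44.4 + 44.5) / 7 = 315.5000 / 7 = 45.0714
CL = X̄̄ = 45.0714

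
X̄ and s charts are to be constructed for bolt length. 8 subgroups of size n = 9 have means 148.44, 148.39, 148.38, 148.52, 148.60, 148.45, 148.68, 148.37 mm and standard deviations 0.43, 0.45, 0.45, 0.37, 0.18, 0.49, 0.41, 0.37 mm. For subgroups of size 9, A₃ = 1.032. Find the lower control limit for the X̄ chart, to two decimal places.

148.07

X̄̄ = (148.44 + 148.39 + 148.38 + 148.52 + 148.60 + 148.45 + 148.68 + 148.37) / 8 = 148.4787
s̄ = (0.43 + 0.45 + 0.45 + 0.37 + 0.18 + 0.49 + 0.41 + 0.37) / 8 = 0.3937
LCL = X̄̄ − A₃·s̄ = 148.4787 − 1.032 × 0.3937 = 148.0724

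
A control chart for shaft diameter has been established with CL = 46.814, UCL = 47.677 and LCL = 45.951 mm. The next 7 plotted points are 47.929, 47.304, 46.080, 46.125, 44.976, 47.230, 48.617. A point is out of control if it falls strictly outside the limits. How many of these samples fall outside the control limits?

Compare each point to [45.951, 47.677]: sample 1 = 47.929 > UCL; sample 5 = 44.976 < LCL; sample 7 = 48.617 > UCL.

3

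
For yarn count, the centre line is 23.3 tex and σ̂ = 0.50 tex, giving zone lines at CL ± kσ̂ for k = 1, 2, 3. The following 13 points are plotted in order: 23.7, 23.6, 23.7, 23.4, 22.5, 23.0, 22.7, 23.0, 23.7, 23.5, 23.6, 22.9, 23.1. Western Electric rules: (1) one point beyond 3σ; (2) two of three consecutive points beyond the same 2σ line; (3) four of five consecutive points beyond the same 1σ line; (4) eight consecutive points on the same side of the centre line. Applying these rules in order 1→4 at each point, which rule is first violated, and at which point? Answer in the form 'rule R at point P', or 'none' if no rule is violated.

none

Zone of each point (C = within 1σ̂, B = 1σ̂–2σ̂, A = 2σ̂–3σ̂, * = beyond 3σ̂; sign = side of CL): 1:+C, 2:+C, 3:+C, 4:+C, 5:-B, 6:-C, 7:-B, 8:-C, 9:+C, 10:+C, 11:+C, 12:-C, 13:-C
No rule fires across all 13 points.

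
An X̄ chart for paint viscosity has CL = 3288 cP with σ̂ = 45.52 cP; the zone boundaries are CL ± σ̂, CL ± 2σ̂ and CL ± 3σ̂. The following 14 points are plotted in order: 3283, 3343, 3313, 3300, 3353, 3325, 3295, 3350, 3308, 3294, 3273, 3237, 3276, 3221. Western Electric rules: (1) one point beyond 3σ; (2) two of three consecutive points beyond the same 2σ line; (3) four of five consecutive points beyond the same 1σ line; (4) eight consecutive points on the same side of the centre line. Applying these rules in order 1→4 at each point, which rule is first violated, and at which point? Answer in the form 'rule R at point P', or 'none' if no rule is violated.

rule 4 at point 9

Zone of each point (C = within 1σ̂, B = 1σ̂–2σ̂, A = 2σ̂–3σ̂, * = beyond 3σ̂; sign = side of CL): 1:-C, 2:+B, 3:+C, 4:+C, 5:+B, 6:+C, 7:+C, 8:+B, 9:+C, 10:+C, 11:-C, 12:-B, 13:-C, 14:-B
Rule 4 (eight consecutive points on the same side of the centre line) is satisfied at point 9.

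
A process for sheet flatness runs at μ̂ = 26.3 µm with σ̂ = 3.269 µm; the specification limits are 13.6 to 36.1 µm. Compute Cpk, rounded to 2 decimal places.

1.00

Cpu = (USL − μ̂) / (3σ̂) = (36.1 − 26.3) / (3 × 3.269) = 0.9993; Cpl = (μ̂ − LSL) / (3σ̂) = (26.3 − 13.6) / (3 × 3.269) = 1.2950; Cpk = min(Cpu, Cpl) = 0.9993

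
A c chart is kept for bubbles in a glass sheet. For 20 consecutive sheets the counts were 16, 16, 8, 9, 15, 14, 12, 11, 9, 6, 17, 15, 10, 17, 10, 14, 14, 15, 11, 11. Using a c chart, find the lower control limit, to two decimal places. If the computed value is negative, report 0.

1.89

c̄ = (16 + 16 + 8 + 9 + 15 + 14 + 12 + 11 + 9 + 6 + 17 + 15 + 10 + 17 + 10 + 14 + 14 + 15 + 11 + 11) / 20 = 250 / 20 = 12.5000
LCL = c̄ − 3√c̄ = 12.5000 − 3 × 3.5355 = 1.8934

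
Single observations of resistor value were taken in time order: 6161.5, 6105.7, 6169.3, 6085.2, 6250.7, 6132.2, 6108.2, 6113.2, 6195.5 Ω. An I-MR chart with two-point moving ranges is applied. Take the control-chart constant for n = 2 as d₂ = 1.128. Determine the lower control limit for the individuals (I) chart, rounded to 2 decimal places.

5947.76

X̄ = (6161.5 + 6105.7 + 6169.3 + 6085.2 + 6250.7 + 6132.2 + 6108.2 + 6113.2 + 6195.5) / 9 = 6146.8333
Moving ranges: 55.8, 63.6, 84.1, 165.5, 118.5, 24.0, 5.0, 82.3; M̄R̄ = 598.8000 / 8 = 74.8500
LCL = X̄ − 3·M̄R̄/d₂ = 6146.8333 − 3 × 74.8500 / 1.128 = 5947.7642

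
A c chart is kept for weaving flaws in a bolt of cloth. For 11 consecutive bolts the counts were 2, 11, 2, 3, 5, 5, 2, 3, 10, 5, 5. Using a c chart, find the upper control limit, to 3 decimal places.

c̄ = (2 + 11 + 2 + 3 + 5 + 5 + 2 + 3 + 10 + 5 + 5) / 11 = 53 / 11 = 4.8182
UCL = c̄ + 3√c̄ = 4.8182 + 3 × √4.8182 = 4.8182 + 3 × 2.1950 = 11.4033

11.403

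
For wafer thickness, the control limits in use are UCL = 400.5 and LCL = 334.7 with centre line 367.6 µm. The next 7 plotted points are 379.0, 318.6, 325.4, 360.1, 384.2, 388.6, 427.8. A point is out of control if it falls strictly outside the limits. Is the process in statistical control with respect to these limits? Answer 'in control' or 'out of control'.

out of control

Compare each point to [334.7, 400.5]: sample 2 = 318.6 < LCL; sample 3 = 325.4 < LCL; sample 7 = 427.8 > UCL.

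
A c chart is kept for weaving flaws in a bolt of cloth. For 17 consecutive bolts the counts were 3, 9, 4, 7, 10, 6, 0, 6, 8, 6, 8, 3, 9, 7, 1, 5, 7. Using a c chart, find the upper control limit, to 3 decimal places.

13.063

c̄ = (3 + 9 + 4 + 7 + 10 + 6 + 0 + 6 + 8 + 6 + 8 + 3 + 9 + 7 + 1 + 5 + 7) / 17 = 99 / 17 = 5.8235
UCL = c̄ + 3√c̄ = 5.8235 + 3 × √5.8235 = 5.8235 + 3 × 2.4132 = 13.0631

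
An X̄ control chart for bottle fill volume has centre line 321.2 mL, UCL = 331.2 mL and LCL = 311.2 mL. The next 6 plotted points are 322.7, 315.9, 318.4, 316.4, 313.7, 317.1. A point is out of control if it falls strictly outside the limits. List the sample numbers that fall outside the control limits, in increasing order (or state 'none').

none

All 6 points lie within [311.2, 331.2].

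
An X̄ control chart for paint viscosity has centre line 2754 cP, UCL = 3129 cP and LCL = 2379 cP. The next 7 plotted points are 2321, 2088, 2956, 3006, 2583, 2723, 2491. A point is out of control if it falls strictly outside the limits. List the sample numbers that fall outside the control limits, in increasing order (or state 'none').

Compare each point to [2379, 3129]: sample 1 = 2321 < LCL; sample 2 = 2088 < LCL.

1, 2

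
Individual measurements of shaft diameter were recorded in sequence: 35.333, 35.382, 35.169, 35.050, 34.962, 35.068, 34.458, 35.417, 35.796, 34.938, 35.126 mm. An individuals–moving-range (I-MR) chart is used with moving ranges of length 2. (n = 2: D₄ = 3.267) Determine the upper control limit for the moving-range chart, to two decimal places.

Moving ranges: 0.049, 0.213, 0.119, 0.088, 0.106, 0.610, 0.959, 0.379, 0.858, 0.188; M̄R̄ = 3.5690 / 10 = 0.3569
UCL_MR = D₄·M̄R̄ = 3.267 × 0.3569 = 1.1660

1.17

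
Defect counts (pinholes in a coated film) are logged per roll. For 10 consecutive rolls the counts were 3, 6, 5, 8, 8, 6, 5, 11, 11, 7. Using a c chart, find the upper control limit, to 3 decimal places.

14.937

c̄ = (3 + 6 + 5 + 8 + 8 + 6 + 5 + 11 + 11 + 7) / 10 = 70 / 10 = 7.0000
UCL = c̄ + 3√c̄ = 7.0000 + 3 × √7.0000 = 7.0000 + 3 × 2.6458 = 14.9373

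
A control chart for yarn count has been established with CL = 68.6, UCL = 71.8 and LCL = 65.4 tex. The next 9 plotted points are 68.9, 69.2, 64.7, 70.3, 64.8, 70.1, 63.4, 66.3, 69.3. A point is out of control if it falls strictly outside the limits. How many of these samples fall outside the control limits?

3

Compare each point to [65.4, 71.8]: sample 3 = 64.7 < LCL; sample 5 = 64.8 < LCL; sample 7 = 63.4 < LCL.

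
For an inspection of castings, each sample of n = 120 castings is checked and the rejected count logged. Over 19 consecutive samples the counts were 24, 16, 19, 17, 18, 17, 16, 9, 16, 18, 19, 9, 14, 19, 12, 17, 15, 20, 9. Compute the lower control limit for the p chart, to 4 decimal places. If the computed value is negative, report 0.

p̄ = Σdᵢ / (k·n) = 304 / (19 × 120) = 0.13333
LCL = p̄ − 3·√(p̄(1−p̄)/n) = 0.13333 − 3 × 0.03103 = 0.04024

0.0402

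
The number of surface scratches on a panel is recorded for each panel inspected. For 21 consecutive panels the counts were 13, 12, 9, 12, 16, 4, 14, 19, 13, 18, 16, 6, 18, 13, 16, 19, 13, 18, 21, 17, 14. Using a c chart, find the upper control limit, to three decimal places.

25.691

c̄ = (13 + 12 + 9 + 12 + 16 + 4 + 14 + 19 + 13 + 18 + 16 + 6 + 18 + 13 + 16 + 19 + 13 + 18 + 21 + 17 + 14) / 21 = 301 / 21 = 14.3333
UCL = c̄ + 3√c̄ = 14.3333 + 3 × √14.3333 = 14.3333 + 3 × 3.7859 = 25.6912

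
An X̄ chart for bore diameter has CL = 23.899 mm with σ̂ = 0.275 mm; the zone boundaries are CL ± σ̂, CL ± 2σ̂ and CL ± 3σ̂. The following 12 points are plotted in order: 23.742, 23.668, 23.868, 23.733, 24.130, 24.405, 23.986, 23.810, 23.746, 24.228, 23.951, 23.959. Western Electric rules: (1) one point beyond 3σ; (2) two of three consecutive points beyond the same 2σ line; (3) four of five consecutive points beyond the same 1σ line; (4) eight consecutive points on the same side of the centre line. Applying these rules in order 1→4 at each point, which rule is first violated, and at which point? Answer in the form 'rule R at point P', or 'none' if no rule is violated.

none

Zone of each point (C = within 1σ̂, B = 1σ̂–2σ̂, A = 2σ̂–3σ̂, * = beyond 3σ̂; sign = side of CL): 1:-C, 2:-C, 3:-C, 4:-C, 5:+C, 6:+B, 7:+C, 8:-C, 9:-C, 10:+B, 11:+C, 12:+C
No rule fires across all 12 points.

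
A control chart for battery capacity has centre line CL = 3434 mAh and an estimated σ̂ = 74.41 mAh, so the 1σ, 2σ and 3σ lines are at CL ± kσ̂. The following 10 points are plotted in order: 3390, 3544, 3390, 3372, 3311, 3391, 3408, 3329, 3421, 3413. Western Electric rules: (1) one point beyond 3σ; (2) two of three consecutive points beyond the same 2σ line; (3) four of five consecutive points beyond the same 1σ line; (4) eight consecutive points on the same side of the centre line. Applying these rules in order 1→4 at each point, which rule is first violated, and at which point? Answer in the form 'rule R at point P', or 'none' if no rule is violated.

rule 4 at point 10

Zone of each point (C = within 1σ̂, B = 1σ̂–2σ̂, A = 2σ̂–3σ̂, * = beyond 3σ̂; sign = side of CL): 1:-C, 2:+B, 3:-C, 4:-C, 5:-B, 6:-C, 7:-C, 8:-B, 9:-C, 10:-C
Rule 4 (eight consecutive points on the same side of the centre line) is satisfied at point 10.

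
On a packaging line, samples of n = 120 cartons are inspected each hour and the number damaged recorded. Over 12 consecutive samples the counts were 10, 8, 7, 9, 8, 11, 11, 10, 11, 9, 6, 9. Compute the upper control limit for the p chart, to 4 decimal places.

p̄ = Σdᵢ / (k·n) = 109 / (12 × 120) = 0.07569
UCL = p̄ + 3·√(p̄(1−p̄)/n) = 0.07569 + 3 × √(0.07569×0.92431/120) = 0.07569 + 3 × 0.02415 = 0.14813

0.1481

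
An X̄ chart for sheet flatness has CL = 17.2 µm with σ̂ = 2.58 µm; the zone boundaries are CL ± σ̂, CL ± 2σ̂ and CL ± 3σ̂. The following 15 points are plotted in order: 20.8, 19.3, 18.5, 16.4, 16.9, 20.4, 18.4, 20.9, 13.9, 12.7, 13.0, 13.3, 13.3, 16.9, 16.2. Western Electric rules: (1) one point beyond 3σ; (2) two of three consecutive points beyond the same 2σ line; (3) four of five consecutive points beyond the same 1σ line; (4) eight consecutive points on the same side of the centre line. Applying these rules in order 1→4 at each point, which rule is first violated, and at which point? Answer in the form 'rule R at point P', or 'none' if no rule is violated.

Zone of each point (C = within 1σ̂, B = 1σ̂–2σ̂, A = 2σ̂–3σ̂, * = beyond 3σ̂; sign = side of CL): 1:+B, 2:+C, 3:+C, 4:-C, 5:-C, 6:+B, 7:+C, 8:+B, 9:-B, 10:-B, 11:-B, 12:-B, 13:-B, 14:-C, 15:-C
Rule 3 (four of five consecutive points beyond the same 1σ limit) is satisfied at point 12.

rule 3 at point 12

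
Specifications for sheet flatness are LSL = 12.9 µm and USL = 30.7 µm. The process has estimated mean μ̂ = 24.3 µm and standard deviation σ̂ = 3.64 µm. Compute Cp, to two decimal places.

Cp = (USL − LSL) / (6σ̂) = (30.7 − 12.9) / (6 × 3.64) = 17.8000 / 21.8400 = 0.8150

0.82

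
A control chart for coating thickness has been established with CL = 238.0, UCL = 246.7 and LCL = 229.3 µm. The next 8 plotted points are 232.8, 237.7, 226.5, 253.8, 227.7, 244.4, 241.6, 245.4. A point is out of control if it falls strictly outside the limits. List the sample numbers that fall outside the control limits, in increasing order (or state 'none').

Compare each point to [229.3, 246.7]: sample 3 = 226.5 < LCL; sample 4 = 253.8 > UCL; sample 5 = 227.7 < LCL.

3, 4, 5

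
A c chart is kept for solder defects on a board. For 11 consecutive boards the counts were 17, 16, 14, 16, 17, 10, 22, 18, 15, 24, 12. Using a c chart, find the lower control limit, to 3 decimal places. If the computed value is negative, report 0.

c̄ = (17 + 16 + 14 + 16 + 17 + 10 + 22 + 18 + 15 + 24 + 12) / 11 = 181 / 11 = 16.4545
LCL = c̄ − 3√c̄ = 16.4545 − 3 × 4.0564 = 4.2853

4.285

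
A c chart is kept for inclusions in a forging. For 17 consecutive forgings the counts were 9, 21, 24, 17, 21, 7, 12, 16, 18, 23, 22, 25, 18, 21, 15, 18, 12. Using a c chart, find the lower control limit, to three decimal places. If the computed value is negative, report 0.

c̄ = (9 + 21 + 24 + 17 + 21 + 7 + 12 + 16 + 18 + 23 + 22 + 25 + 18 + 21 + 15 + 18 + 12) / 17 = 299 / 17 = 17.5882
LCL = c̄ − 3√c̄ = 17.5882 − 3 × 4.1938 = 5.0067

5.007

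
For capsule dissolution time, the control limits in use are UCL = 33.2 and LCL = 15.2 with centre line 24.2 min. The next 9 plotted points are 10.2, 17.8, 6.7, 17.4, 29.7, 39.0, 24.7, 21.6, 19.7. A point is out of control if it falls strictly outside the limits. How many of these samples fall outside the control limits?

3

Compare each point to [15.2, 33.2]: sample 1 = 10.2 < LCL; sample 3 = 6.7 < LCL; sample 6 = 39.0 > UCL.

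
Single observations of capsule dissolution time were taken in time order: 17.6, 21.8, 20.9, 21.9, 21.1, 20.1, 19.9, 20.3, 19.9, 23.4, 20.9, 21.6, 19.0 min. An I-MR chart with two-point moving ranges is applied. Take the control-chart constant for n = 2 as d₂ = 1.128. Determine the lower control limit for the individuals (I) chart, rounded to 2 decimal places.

16.61

X̄ = (17.6 + 21.8 + 20.9 + 21.9 + 21.1 + 20.1 + 19.9 + 20.3 + 19.9 + 23.4 + 20.9 + 21.6 + 19.0) / 13 = 20.6462
Moving ranges: 4.2, 0.9, 1.0, 0.8, 1.0, 0.2, 0.4, 0.4, 3.5, 2.5, 0.7, 2.6; M̄R̄ = 18.2000 / 12 = 1.5167
LCL = X̄ − 3·M̄R̄/d₂ = 20.6462 − 3 × 1.5167 / 1.128 = 16.6125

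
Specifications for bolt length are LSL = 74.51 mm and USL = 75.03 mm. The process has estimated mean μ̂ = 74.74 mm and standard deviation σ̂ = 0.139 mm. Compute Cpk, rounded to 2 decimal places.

0.55

Cpu = (USL − μ̂) / (3σ̂) = (75.03 − 74.74) / (3 × 0.139) = 0.6954; Cpl = (μ̂ − LSL) / (3σ̂) = (74.74 − 74.51) / (3 × 0.139) = 0.5516; Cpk = min(Cpu, Cpl) = 0.5516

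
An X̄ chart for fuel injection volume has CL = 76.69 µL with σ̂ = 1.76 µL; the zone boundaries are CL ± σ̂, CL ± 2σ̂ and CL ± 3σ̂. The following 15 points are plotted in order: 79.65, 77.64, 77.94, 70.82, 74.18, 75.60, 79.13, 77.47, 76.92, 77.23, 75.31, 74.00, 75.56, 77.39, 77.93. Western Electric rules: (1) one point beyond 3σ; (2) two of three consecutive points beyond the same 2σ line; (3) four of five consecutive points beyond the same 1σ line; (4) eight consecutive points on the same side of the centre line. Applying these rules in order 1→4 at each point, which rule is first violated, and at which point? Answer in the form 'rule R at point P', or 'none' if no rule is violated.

rule 1 at point 4

Zone of each point (C = within 1σ̂, B = 1σ̂–2σ̂, A = 2σ̂–3σ̂, * = beyond 3σ̂; sign = side of CL): 1:+B, 2:+C, 3:+C, 4:-*, 5:-B, 6:-C, 7:+B, 8:+C, 9:+C, 10:+C, 11:-C, 12:-B, 13:-C, 14:+C, 15:+C
Rule 1 (one point beyond the 3σ limits) is satisfied at point 4.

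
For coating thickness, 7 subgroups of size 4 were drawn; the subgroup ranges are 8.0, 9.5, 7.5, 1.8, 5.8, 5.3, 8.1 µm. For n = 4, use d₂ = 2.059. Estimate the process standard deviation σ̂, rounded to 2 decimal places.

3.19

R̄ = (8.0 + 9.5 + 7.5 + 1.8 + 5.8 + 5.3 + 8.1) / 7 = 6.5714
σ̂ = R̄ / d₂ = 6.5714 / 2.059 = 3.1916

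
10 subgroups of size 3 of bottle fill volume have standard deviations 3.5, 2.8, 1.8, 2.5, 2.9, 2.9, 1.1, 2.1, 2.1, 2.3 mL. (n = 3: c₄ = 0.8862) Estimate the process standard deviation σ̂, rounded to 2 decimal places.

2.71

s̄ = (3.5 + 2.8 + 1.8 + 2.5 + 2.9 + 2.9 + 1.1 + 2.1 + 2.1 + 2.3) / 10 = 2.4000
σ̂ = s̄ / c₄ = 2.4000 / 0.8862 = 2.7082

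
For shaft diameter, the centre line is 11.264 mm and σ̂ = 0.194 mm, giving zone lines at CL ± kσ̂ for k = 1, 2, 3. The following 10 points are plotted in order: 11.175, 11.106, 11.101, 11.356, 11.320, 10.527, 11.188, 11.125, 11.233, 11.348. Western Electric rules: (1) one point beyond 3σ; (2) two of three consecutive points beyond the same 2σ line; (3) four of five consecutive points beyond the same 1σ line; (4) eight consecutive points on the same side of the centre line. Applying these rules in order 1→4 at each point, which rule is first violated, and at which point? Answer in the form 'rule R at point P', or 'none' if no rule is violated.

rule 1 at point 6

Zone of each point (C = within 1σ̂, B = 1σ̂–2σ̂, A = 2σ̂–3σ̂, * = beyond 3σ̂; sign = side of CL): 1:-C, 2:-C, 3:-C, 4:+C, 5:+C, 6:-*, 7:-C, 8:-C, 9:-C, 10:+C
Rule 1 (one point beyond the 3σ limits) is satisfied at point 6.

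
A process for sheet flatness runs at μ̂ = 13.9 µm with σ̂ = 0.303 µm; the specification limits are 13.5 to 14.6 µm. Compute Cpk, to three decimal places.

Cpu = (USL − μ̂) / (3σ̂) = (14.6 − 13.9) / (3 × 0.303) = 0.7701; Cpl = (μ̂ − LSL) / (3σ̂) = (13.9 − 13.5) / (3 × 0.303) = 0.4400; Cpk = min(Cpu, Cpl) = 0.4400

0.440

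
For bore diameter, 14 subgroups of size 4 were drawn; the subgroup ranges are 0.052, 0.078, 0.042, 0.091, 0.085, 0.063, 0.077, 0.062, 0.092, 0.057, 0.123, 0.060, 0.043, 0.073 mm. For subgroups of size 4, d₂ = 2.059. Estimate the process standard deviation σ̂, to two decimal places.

R̄ = (0.052 + 0.078 + 0.042 + 0.091 + 0.085 + 0.063 + 0.077 + 0.062 + 0.092 + 0.057 + 0.123 + 0.060 + 0.043 + 0.073) / 14 = 0.0713
σ̂ = R̄ / d₂ = 0.0713 / 2.059 = 0.0346

0.03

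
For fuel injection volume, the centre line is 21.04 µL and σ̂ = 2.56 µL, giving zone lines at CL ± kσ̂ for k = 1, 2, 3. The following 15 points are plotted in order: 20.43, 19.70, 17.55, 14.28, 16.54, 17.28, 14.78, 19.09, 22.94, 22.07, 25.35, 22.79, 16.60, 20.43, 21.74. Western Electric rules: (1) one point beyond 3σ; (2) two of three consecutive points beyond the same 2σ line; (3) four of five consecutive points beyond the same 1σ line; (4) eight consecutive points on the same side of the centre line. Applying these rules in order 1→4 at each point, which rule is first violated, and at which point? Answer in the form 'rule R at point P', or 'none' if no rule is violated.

Zone of each point (C = within 1σ̂, B = 1σ̂–2σ̂, A = 2σ̂–3σ̂, * = beyond 3σ̂; sign = side of CL): 1:-C, 2:-C, 3:-B, 4:-A, 5:-B, 6:-B, 7:-A, 8:-C, 9:+C, 10:+C, 11:+B, 12:+C, 13:-B, 14:-C, 15:+C
Rule 3 (four of five consecutive points beyond the same 1σ limit) is satisfied at point 6.

rule 3 at point 6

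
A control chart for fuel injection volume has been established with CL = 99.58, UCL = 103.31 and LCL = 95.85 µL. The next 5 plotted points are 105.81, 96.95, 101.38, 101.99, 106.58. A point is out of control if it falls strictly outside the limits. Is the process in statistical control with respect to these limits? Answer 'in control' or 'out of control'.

out of control

Compare each point to [95.85, 103.31]: sample 1 = 105.81 > UCL; sample 5 = 106.58 > UCL.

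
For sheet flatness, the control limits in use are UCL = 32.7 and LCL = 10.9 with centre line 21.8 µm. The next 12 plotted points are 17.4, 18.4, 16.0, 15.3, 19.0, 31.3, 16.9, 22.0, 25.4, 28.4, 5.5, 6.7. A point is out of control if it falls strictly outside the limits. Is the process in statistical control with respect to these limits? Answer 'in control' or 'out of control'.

Compare each point to [10.9, 32.7]: sample 11 = 5.5 < LCL; sample 12 = 6.7 < LCL.

out of control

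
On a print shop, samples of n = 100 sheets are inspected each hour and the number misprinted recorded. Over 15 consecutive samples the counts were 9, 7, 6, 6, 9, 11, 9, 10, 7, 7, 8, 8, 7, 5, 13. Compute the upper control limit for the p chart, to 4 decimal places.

p̄ = Σdᵢ / (k·n) = 122 / (15 × 100) = 0.08133
UCL = p̄ + 3·√(p̄(1−p̄)/n) = 0.08133 + 3 × √(0.08133×0.91867/100) = 0.08133 + 3 × 0.02733 = 0.16334

0.1633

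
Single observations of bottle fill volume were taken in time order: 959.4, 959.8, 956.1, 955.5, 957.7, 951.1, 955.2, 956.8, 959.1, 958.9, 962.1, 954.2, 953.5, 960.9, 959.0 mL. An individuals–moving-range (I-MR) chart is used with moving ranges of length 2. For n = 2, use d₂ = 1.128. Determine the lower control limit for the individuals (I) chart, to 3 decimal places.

X̄ = (959.4 + 959.8 + 956.1 + 955.5 + 957.7 + 951.1 + 955.2 + 956.8 + 959.1 + 958.9 + 962.1 + 954.2 + 953.5 + 960.9 + 959.0) / 15 = 957.2867
Moving ranges: 0.4, 3.7, 0.6, 2.2, 6.6, 4.1, 1.6, 2.3, 0.2, 3.2, 7.9, 0.7, 7.4, 1.9; M̄R̄ = 42.8000 / 14 = 3.0571
LCL = X̄ − 3·M̄R̄/d₂ = 957.2867 − 3 × 3.0571 / 1.128 = 949.1560

949.156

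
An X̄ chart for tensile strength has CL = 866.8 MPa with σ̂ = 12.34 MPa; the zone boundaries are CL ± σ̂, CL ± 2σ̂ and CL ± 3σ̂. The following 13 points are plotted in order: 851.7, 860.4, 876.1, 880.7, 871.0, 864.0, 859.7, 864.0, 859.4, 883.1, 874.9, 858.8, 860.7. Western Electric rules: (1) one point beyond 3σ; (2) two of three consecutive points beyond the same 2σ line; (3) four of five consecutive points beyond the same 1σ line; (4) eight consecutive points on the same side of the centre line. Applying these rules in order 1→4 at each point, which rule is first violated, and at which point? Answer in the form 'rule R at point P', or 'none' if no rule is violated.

Zone of each point (C = within 1σ̂, B = 1σ̂–2σ̂, A = 2σ̂–3σ̂, * = beyond 3σ̂; sign = side of CL): 1:-B, 2:-C, 3:+C, 4:+B, 5:+C, 6:-C, 7:-C, 8:-C, 9:-C, 10:+B, 11:+C, 12:-C, 13:-C
No rule fires across all 13 points.

none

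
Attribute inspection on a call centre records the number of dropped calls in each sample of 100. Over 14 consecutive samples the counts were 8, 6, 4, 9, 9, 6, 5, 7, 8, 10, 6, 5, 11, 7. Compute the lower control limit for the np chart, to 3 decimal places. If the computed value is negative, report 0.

p̄ = Σdᵢ / (k·n) = 101 / (14 × 100) = 0.07214
LCL = np̄ − 3·√(np̄(1−p̄)) = 7.2143 − 3 × 2.5872 = -0.5474 → 0 (negative, so LCL = 0)

0.000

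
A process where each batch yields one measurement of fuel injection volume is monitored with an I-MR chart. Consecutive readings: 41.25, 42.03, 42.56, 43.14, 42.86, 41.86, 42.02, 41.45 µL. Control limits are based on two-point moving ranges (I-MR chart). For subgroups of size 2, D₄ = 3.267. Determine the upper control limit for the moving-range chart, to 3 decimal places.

Moving ranges: 0.78, 0.53, 0.58, 0.28, 1.00, 0.16, 0.57; M̄R̄ = 3.9000 / 7 = 0.5571
UCL_MR = D₄·M̄R̄ = 3.267 × 0.5571 = 1.8202

1.820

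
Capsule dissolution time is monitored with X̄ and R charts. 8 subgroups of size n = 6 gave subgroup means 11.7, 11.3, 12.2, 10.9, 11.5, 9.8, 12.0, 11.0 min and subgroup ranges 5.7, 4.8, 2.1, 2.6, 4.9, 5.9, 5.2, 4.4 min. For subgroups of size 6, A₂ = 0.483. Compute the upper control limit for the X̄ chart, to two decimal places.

13.45

X̄̄ = (11.7 + 11.3 + 12.2 + 10.9 + 11.5 + 9.8 + 12.0 + 11.0) / 8 = 90.4000 / 8 = 11.3000
R̄ = (5.7 + 4.8 + 2.1 + 2.6 + 4.9 + 5.9 + 5.2 + 4.4) / 8 = 35.6000 / 8 = 4.4500
UCL = X̄̄ + A₂·R̄ = 11.3000 + 0.483 × 4.4500 = 13.4494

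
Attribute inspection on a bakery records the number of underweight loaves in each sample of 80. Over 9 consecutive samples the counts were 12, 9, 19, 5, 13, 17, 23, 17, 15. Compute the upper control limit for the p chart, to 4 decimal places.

p̄ = Σdᵢ / (k·n) = 130 / (9 × 80) = 0.18056
UCL = p̄ + 3·√(p̄(1−p̄)/n) = 0.18056 + 3 × √(0.18056×0.81944/80) = 0.18056 + 3 × 0.04301 = 0.30957

0.3096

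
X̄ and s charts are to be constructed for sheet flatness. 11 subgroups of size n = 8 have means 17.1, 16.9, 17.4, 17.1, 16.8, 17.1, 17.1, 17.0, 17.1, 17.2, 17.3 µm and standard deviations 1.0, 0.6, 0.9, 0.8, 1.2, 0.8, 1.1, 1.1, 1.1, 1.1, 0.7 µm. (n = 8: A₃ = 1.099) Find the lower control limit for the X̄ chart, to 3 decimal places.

X̄̄ = (17.1 + 16.9 + 17.4 + 17.1 + 16.8 + 17.1 + 17.1 + 17.0 + 17.1 + 17.2 + 17.3) / 11 = 17.1000
s̄ = (1.0 + 0.6 + 0.9 + 0.8 + 1.2 + 0.8 + 1.1 + 1.1 + 1.1 + 1.1 + 0.7) / 11 = 0.9455
LCL = X̄̄ − A₃·s̄ = 17.1000 − 1.099 × 0.9455 = 16.0609

16.061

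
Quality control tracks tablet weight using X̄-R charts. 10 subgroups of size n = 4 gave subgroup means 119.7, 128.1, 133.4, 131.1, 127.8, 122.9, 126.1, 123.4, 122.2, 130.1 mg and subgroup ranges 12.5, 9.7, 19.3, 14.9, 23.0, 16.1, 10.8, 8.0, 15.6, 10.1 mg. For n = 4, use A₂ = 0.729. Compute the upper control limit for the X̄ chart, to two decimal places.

136.69

X̄̄ = (119.7 + 128.1 + 133.4 + 131.1 + 127.8 + 122.9 + 126.1 + 123.4 + 122.2 + 130.1) / 10 = 1264.8000 / 10 = 126.4800
R̄ = (12.5 + 9.7 + 19.3 + 14.9 + 23.0 + 16.1 + 10.8 + 8.0 + 15.6 + 10.1) / 10 = 140.0000 / 10 = 14.0000
UCL = X̄̄ + A₂·R̄ = 126.4800 + 0.729 × 14.0000 = 136.6860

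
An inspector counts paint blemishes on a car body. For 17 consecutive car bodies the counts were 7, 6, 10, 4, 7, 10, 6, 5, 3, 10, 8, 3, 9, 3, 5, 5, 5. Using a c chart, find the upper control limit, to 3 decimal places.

13.726

c̄ = (7 + 6 + 10 + 4 + 7 + 10 + 6 + 5 + 3 + 10 + 8 + 3 + 9 + 3 + 5 + 5 + 5) / 17 = 106 / 17 = 6.2353
UCL = c̄ + 3√c̄ = 6.2353 + 3 × √6.2353 = 6.2353 + 3 × 2.4971 = 13.7265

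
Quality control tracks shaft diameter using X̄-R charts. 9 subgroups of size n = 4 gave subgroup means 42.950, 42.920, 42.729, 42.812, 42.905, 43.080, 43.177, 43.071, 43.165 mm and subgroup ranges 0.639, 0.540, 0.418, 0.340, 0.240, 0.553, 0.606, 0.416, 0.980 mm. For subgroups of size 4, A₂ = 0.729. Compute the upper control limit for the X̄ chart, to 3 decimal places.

X̄̄ = (42.950 + 42.920 + 42.729 + 42.812 + 42.905 + 43.080 + 43.177 + 43.071 + 43.165) / 9 = 386.8090 / 9 = 42.9788
R̄ = (0.639 + 0.540 + 0.418 + 0.340 + 0.240 + 0.553 + 0.606 + 0.416 + 0.980) / 9 = 4.7320 / 9 = 0.5258
UCL = X̄̄ + A₂·R̄ = 42.9788 + 0.729 × 0.5258 = 43.3621

43.362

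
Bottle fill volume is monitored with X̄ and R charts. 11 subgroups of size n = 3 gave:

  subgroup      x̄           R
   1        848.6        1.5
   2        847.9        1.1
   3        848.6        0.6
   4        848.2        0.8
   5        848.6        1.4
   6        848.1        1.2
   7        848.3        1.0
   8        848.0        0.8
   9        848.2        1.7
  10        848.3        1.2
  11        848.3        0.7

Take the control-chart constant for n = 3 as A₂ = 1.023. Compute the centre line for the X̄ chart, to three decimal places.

848.282

X̄̄ = (848.6 + 847.9 + 848.6 + 848.2 + 848.6 + 848.1 + 848.3 + 848.0 + 848.2 + 848.3 + 848.3) / 11 = 9331.1000 / 11 = 848.2818
CL = X̄̄ = 848.2818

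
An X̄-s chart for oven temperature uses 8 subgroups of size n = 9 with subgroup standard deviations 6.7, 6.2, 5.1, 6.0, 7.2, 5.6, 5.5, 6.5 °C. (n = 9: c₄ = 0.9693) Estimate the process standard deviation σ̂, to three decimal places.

6.293

s̄ = (6.7 + 6.2 + 5.1 + 6.0 + 7.2 + 5.6 + 5.5 + 6.5) / 8 = 6.1000
σ̂ = s̄ / c₄ = 6.1000 / 0.9693 = 6.2932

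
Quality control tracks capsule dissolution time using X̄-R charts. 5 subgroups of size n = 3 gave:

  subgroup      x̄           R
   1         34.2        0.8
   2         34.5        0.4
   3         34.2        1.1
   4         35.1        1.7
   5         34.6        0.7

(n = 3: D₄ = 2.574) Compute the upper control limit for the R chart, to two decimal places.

2.42

R̄ = (0.8 + 0.4 + 1.1 + 1.7 + 0.7) / 5 = 4.7000 / 5 = 0.9400
UCL_R = D₄·R̄ = 2.574 × 0.9400 = 2.4196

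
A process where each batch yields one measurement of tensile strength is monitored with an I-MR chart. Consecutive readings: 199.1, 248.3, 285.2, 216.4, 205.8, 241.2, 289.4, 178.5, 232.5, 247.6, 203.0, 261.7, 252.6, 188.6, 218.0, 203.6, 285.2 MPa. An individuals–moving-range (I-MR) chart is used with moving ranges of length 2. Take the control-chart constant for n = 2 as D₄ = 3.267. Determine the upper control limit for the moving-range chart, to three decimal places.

Moving ranges: 49.2, 36.9, 68.8, 10.6, 35.4, 48.2, 110.9, 54.0, 15.1, 44.6, 58.7, 9.1, 64.0, 29.4, 14.4, 81.6; M̄R̄ = 730.9000 / 16 = 45.6812
UCL_MR = D₄·M̄R̄ = 3.267 × 45.6812 = 149.2406

149.241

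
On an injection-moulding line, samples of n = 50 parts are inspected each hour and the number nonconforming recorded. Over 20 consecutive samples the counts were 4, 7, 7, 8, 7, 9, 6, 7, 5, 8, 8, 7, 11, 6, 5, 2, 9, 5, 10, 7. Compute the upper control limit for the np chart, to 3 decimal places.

p̄ = Σdᵢ / (k·n) = 138 / (20 × 50) = 0.13800
UCL = np̄ + 3·√(np̄(1−p̄)) = 6.9000 + 3 × √(6.9000×0.86200) = 6.9000 + 3 × 2.4388 = 14.2164

14.216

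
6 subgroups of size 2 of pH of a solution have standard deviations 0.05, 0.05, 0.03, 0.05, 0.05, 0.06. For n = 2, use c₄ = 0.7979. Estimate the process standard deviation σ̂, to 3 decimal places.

0.061

s̄ = (0.05 + 0.05 + 0.03 + 0.05 + 0.05 + 0.06) / 6 = 0.0483
σ̂ = s̄ / c₄ = 0.0483 / 0.7979 = 0.0606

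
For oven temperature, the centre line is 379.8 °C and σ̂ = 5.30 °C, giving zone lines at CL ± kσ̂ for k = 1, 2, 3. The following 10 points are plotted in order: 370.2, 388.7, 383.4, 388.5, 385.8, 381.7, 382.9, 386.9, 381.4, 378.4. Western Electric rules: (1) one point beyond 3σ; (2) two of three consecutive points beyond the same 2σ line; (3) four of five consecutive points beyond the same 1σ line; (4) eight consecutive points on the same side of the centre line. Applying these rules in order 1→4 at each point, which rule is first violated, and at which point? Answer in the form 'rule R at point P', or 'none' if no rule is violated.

Zone of each point (C = within 1σ̂, B = 1σ̂–2σ̂, A = 2σ̂–3σ̂, * = beyond 3σ̂; sign = side of CL): 1:-B, 2:+B, 3:+C, 4:+B, 5:+B, 6:+C, 7:+C, 8:+B, 9:+C, 10:-C
Rule 4 (eight consecutive points on the same side of the centre line) is satisfied at point 9.

rule 4 at point 9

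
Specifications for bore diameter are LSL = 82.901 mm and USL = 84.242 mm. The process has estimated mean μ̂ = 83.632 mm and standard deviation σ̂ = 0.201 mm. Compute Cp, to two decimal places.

1.11

Cp = (USL − LSL) / (6σ̂) = (84.242 − 82.901) / (6 × 0.201) = 1.3410 / 1.2060 = 1.1119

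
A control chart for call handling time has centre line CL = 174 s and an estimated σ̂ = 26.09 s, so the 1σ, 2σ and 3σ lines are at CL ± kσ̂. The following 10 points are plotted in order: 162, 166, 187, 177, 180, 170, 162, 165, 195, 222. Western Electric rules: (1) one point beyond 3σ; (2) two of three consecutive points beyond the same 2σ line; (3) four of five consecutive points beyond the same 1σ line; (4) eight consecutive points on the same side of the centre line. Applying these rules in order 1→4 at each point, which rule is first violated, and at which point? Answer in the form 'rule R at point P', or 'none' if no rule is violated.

Zone of each point (C = within 1σ̂, B = 1σ̂–2σ̂, A = 2σ̂–3σ̂, * = beyond 3σ̂; sign = side of CL): 1:-C, 2:-C, 3:+C, 4:+C, 5:+C, 6:-C, 7:-C, 8:-C, 9:+C, 10:+B
No rule fires across all 10 points.

none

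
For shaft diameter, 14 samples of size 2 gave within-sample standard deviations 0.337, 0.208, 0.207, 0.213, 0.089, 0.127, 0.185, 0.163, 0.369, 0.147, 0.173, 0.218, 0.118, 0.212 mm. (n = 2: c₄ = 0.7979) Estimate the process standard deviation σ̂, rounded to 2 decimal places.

0.25

s̄ = (0.337 + 0.208 + 0.207 + 0.213 + 0.089 + 0.127 + 0.185 + 0.163 + 0.369 + 0.147 + 0.173 + 0.218 + 0.118 + 0.212) / 14 = 0.1976
σ̂ = s̄ / c₄ = 0.1976 / 0.7979 = 0.2476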